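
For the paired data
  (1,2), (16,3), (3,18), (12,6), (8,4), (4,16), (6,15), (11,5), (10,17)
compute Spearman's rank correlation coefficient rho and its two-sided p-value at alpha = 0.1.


Step 1: Rank x and y separately (midranks; no ties here).
rank(x): 1->1, 16->9, 3->2, 12->8, 8->5, 4->3, 6->4, 11->7, 10->6
rank(y): 2->1, 3->2, 18->9, 6->5, 4->3, 16->7, 15->6, 5->4, 17->8
Step 2: d_i = R_x(i) - R_y(i); compute d_i^2.
  (1-1)^2=0, (9-2)^2=49, (2-9)^2=49, (8-5)^2=9, (5-3)^2=4, (3-7)^2=16, (4-6)^2=4, (7-4)^2=9, (6-8)^2=4
sum(d^2) = 144.
Step 3: rho = 1 - 6*144 / (9*(9^2 - 1)) = 1 - 864/720 = -0.200000.
Step 4: Under H0, t = rho * sqrt((n-2)/(1-rho^2)) = -0.5401 ~ t(7).
Step 5: Two-sided p-value from the t-distribution with 7 df = 0.605901.
Step 6: alpha = 0.1. fail to reject H0.

rho = -0.2000, p = 0.605901, fail to reject H0 at alpha = 0.1.


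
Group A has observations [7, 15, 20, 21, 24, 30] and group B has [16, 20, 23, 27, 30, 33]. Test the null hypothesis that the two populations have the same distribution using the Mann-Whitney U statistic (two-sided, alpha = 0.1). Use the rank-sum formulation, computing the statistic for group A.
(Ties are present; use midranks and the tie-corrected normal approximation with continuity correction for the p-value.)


Step 1: Combine and sort all 12 observations; assign midranks.
sorted (value, group): (7,X), (15,X), (16,Y), (20,X), (20,Y), (21,X), (23,Y), (24,X), (27,Y), (30,X), (30,Y), (33,Y)
ranks: 7->1, 15->2, 16->3, 20->4.5, 20->4.5, 21->6, 23->7, 24->8, 27->9, 30->10.5, 30->10.5, 33->12
Step 2: Rank sum for X: R1 = 1 + 2 + 4.5 + 6 + 8 + 10.5 = 32.
Step 3: U_X = R1 - n1(n1+1)/2 = 32 - 6*7/2 = 32 - 21 = 11.
       U_Y = n1*n2 - U_X = 36 - 11 = 25.
Step 4: Ties are present, so use the tie-corrected normal approximation (with continuity correction) for the p-value.
Step 5: p-value = 0.296258; compare to alpha = 0.1. fail to reject H0.

U_X = 11, p = 0.296258, fail to reject H0 at alpha = 0.1.


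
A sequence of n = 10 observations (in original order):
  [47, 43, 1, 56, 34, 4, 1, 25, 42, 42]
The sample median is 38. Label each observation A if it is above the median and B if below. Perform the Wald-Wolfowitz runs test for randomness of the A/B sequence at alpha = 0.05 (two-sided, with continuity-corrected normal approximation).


Step 1: Compute median = 38; label A = above, B = below.
Labels in order: AABABBBBAA  (n_A = 5, n_B = 5)
Step 2: Count runs R = 5.
Step 3: Under H0 (random ordering), E[R] = 2*n_A*n_B/(n_A+n_B) + 1 = 2*5*5/10 + 1 = 6.0000.
        Var[R] = 2*n_A*n_B*(2*n_A*n_B - n_A - n_B) / ((n_A+n_B)^2 * (n_A+n_B-1)) = 2000/900 = 2.2222.
        SD[R] = 1.4907.
Step 4: Continuity-corrected z = (R + 0.5 - E[R]) / SD[R] = (5 + 0.5 - 6.0000) / 1.4907 = -0.3354.
Step 5: Two-sided p-value via normal approximation = 2*(1 - Phi(|z|)) = 0.737316.
Step 6: alpha = 0.05. fail to reject H0.

R = 5, z = -0.3354, p = 0.737316, fail to reject H0.


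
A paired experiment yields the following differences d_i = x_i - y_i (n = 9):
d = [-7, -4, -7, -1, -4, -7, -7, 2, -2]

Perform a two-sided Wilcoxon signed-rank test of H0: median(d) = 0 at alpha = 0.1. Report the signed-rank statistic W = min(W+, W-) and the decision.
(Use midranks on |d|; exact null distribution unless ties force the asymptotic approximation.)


Step 1: Drop any zero differences (none here) and take |d_i|.
|d| = [7, 4, 7, 1, 4, 7, 7, 2, 2]
Step 2: Midrank |d_i| (ties get averaged ranks).
ranks: |7|->7.5, |4|->4.5, |7|->7.5, |1|->1, |4|->4.5, |7|->7.5, |7|->7.5, |2|->2.5, |2|->2.5
Step 3: Attach original signs; sum ranks with positive sign and with negative sign.
W+ = 2.5 = 2.5
W- = 7.5 + 4.5 + 7.5 + 1 + 4.5 + 7.5 + 7.5 + 2.5 = 42.5
(Check: W+ + W- = 45 should equal n(n+1)/2 = 45.)
Step 4: Test statistic W = min(W+, W-) = 2.5.
Step 5: Ties in |d|, so use the tie-corrected normal approximation.
        E[W] = n(n+1)/4 = 9*10/4 = 22.5.
        Tie groups: |d|=2 (t=2), |d|=4 (t=2), |d|=7 (t=4); sum(t^3 - t) = 72.
        Var[W] = n(n+1)(2n+1)/24 - sum(t^3-t)/48 = 1710/24 - 72/48 = 69.75.
        z = (W - E[W]) / sqrt(Var[W]) = (2.5 - 22.5) / 8.3516 = -2.3947.
        Two-sided p = 2*Phi(z) = 0.016632.
Step 6: alpha = 0.1. reject H0.

W+ = 2.5, W- = 42.5, W = min = 2.5, p = 0.016632, reject H0.


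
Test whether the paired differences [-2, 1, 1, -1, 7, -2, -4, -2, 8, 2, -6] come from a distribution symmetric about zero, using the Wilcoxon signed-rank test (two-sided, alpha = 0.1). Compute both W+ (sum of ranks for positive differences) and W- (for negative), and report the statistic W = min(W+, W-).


Step 1: Drop any zero differences (none here) and take |d_i|.
|d| = [2, 1, 1, 1, 7, 2, 4, 2, 8, 2, 6]
Step 2: Midrank |d_i| (ties get averaged ranks).
ranks: |2|->5.5, |1|->2, |1|->2, |1|->2, |7|->10, |2|->5.5, |4|->8, |2|->5.5, |8|->11, |2|->5.5, |6|->9
Step 3: Attach original signs; sum ranks with positive sign and with negative sign.
W+ = 2 + 2 + 10 + 11 + 5.5 = 30.5
W- = 5.5 + 2 + 5.5 + 8 + 5.5 + 9 = 35.5
(Check: W+ + W- = 66 should equal n(n+1)/2 = 66.)
Step 4: Test statistic W = min(W+, W-) = 30.5.
Step 5: Ties in |d|, so use the tie-corrected normal approximation.
        E[W] = n(n+1)/4 = 11*12/4 = 33.
        Tie groups: |d|=1 (t=3), |d|=2 (t=4); sum(t^3 - t) = 84.
        Var[W] = n(n+1)(2n+1)/24 - sum(t^3-t)/48 = 3036/24 - 84/48 = 124.75.
        z = (W - E[W]) / sqrt(Var[W]) = (30.5 - 33) / 11.1692 = -0.2238.
        Two-sided p = 2*Phi(z) = 0.822889.
Step 6: alpha = 0.1. fail to reject H0.

W+ = 30.5, W- = 35.5, W = min = 30.5, p = 0.822889, fail to reject H0.


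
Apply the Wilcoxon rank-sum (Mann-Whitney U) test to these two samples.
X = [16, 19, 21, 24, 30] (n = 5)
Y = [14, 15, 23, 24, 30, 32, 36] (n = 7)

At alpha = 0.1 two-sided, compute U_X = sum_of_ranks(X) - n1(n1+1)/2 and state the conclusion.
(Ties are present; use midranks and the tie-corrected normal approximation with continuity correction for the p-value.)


Step 1: Combine and sort all 12 observations; assign midranks.
sorted (value, group): (14,Y), (15,Y), (16,X), (19,X), (21,X), (23,Y), (24,X), (24,Y), (30,X), (30,Y), (32,Y), (36,Y)
ranks: 14->1, 15->2, 16->3, 19->4, 21->5, 23->6, 24->7.5, 24->7.5, 30->9.5, 30->9.5, 32->11, 36->12
Step 2: Rank sum for X: R1 = 3 + 4 + 5 + 7.5 + 9.5 = 29.
Step 3: U_X = R1 - n1(n1+1)/2 = 29 - 5*6/2 = 29 - 15 = 14.
       U_Y = n1*n2 - U_X = 35 - 14 = 21.
Step 4: Ties are present, so use the tie-corrected normal approximation (with continuity correction) for the p-value.
Step 5: p-value = 0.624905; compare to alpha = 0.1. fail to reject H0.

U_X = 14, p = 0.624905, fail to reject H0 at alpha = 0.1.


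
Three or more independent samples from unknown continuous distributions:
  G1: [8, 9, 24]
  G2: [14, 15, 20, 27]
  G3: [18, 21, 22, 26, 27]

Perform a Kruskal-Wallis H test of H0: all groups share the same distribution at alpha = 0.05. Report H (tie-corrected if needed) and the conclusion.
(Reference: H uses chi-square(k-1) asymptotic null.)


Step 1: Combine all N = 12 observations and assign midranks.
sorted (value, group, rank): (8,G1,1), (9,G1,2), (14,G2,3), (15,G2,4), (18,G3,5), (20,G2,6), (21,G3,7), (22,G3,8), (24,G1,9), (26,G3,10), (27,G2,11.5), (27,G3,11.5)
Step 2: Sum ranks within each group.
R_1 = 12 (n_1 = 3)
R_2 = 24.5 (n_2 = 4)
R_3 = 41.5 (n_3 = 5)
Step 3: H = 12/(N(N+1)) * sum(R_i^2/n_i) - 3(N+1)
     = 12/(12*13) * (12^2/3 + 24.5^2/4 + 41.5^2/5) - 3*13
     = 0.076923 * 542.513 - 39
     = 2.731731.
Step 4: Ties present; correction factor C = 1 - 6/(12^3 - 12) = 0.996503. Corrected H = 2.731731 / 0.996503 = 2.741316.
Step 5: Under H0, H ~ chi^2(2); p-value = 0.253940.
Step 6: alpha = 0.05. fail to reject H0.

H = 2.7413, df = 2, p = 0.253940, fail to reject H0.


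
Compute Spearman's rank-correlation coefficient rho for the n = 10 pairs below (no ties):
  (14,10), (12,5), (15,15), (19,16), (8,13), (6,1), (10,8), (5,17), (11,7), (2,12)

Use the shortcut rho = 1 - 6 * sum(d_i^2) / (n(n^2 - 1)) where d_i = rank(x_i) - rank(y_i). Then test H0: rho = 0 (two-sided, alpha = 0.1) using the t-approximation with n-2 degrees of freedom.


Step 1: Rank x and y separately (midranks; no ties here).
rank(x): 14->8, 12->7, 15->9, 19->10, 8->4, 6->3, 10->5, 5->2, 11->6, 2->1
rank(y): 10->5, 5->2, 15->8, 16->9, 13->7, 1->1, 8->4, 17->10, 7->3, 12->6
Step 2: d_i = R_x(i) - R_y(i); compute d_i^2.
  (8-5)^2=9, (7-2)^2=25, (9-8)^2=1, (10-9)^2=1, (4-7)^2=9, (3-1)^2=4, (5-4)^2=1, (2-10)^2=64, (6-3)^2=9, (1-6)^2=25
sum(d^2) = 148.
Step 3: rho = 1 - 6*148 / (10*(10^2 - 1)) = 1 - 888/990 = 0.103030.
Step 4: Under H0, t = rho * sqrt((n-2)/(1-rho^2)) = 0.2930 ~ t(8).
Step 5: Two-sided p-value from the t-distribution with 8 df = 0.776998.
Step 6: alpha = 0.1. fail to reject H0.

rho = 0.1030, p = 0.776998, fail to reject H0 at alpha = 0.1.


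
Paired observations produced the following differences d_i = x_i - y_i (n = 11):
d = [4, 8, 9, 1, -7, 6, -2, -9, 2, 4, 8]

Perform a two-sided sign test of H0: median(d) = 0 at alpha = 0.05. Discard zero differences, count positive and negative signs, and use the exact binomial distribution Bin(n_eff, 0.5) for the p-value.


Step 1: Discard zero differences. Original n = 11; n_eff = number of nonzero differences = 11.
Nonzero differences (with sign): +4, +8, +9, +1, -7, +6, -2, -9, +2, +4, +8
Step 2: Count signs: positive = 8, negative = 3.
Step 3: Under H0: P(positive) = 0.5, so the number of positives S ~ Bin(11, 0.5).
Step 4: Two-sided exact p-value = sum of Bin(11,0.5) probabilities at or below the observed probability = 0.226562.
Step 5: alpha = 0.05. fail to reject H0.

n_eff = 11, pos = 8, neg = 3, p = 0.226562, fail to reject H0.


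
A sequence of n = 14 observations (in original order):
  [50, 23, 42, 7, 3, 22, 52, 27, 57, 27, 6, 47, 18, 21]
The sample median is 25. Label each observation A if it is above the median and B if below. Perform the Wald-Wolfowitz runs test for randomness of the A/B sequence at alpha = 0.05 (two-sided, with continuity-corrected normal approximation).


Step 1: Compute median = 25; label A = above, B = below.
Labels in order: ABABBBAAAABABB  (n_A = 7, n_B = 7)
Step 2: Count runs R = 8.
Step 3: Under H0 (random ordering), E[R] = 2*n_A*n_B/(n_A+n_B) + 1 = 2*7*7/14 + 1 = 8.0000.
        Var[R] = 2*n_A*n_B*(2*n_A*n_B - n_A - n_B) / ((n_A+n_B)^2 * (n_A+n_B-1)) = 8232/2548 = 3.2308.
        SD[R] = 1.7974.
Step 4: R = E[R], so z = 0 with no continuity correction.
Step 5: Two-sided p-value via normal approximation = 2*(1 - Phi(|z|)) = 1.000000.
Step 6: alpha = 0.05. fail to reject H0.

R = 8, z = 0.0000, p = 1.000000, fail to reject H0.


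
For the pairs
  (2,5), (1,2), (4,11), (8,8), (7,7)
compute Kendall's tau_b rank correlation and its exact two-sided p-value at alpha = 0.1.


Step 1: Enumerate the 10 unordered pairs (i,j) with i<j and classify each by sign(x_j-x_i) * sign(y_j-y_i).
  (1,2):dx=-1,dy=-3->C; (1,3):dx=+2,dy=+6->C; (1,4):dx=+6,dy=+3->C; (1,5):dx=+5,dy=+2->C
  (2,3):dx=+3,dy=+9->C; (2,4):dx=+7,dy=+6->C; (2,5):dx=+6,dy=+5->C; (3,4):dx=+4,dy=-3->D
  (3,5):dx=+3,dy=-4->D; (4,5):dx=-1,dy=-1->C
Step 2: C = 8, D = 2, total pairs = 10.
Step 3: tau = (C - D)/(n(n-1)/2) = (8 - 2)/10 = 0.600000.
Step 4: Exact two-sided p-value (enumerate n! = 120 permutations of y under H0): p = 0.233333.
Step 5: alpha = 0.1. fail to reject H0.

tau_b = 0.6000 (C=8, D=2), p = 0.233333, fail to reject H0.


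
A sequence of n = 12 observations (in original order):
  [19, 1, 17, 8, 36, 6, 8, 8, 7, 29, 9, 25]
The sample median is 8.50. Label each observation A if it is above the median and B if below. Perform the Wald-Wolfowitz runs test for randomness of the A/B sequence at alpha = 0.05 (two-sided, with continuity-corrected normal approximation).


Step 1: Compute median = 8.50; label A = above, B = below.
Labels in order: ABABABBBBAAA  (n_A = 6, n_B = 6)
Step 2: Count runs R = 7.
Step 3: Under H0 (random ordering), E[R] = 2*n_A*n_B/(n_A+n_B) + 1 = 2*6*6/12 + 1 = 7.0000.
        Var[R] = 2*n_A*n_B*(2*n_A*n_B - n_A - n_B) / ((n_A+n_B)^2 * (n_A+n_B-1)) = 4320/1584 = 2.7273.
        SD[R] = 1.6514.
Step 4: R = E[R], so z = 0 with no continuity correction.
Step 5: Two-sided p-value via normal approximation = 2*(1 - Phi(|z|)) = 1.000000.
Step 6: alpha = 0.05. fail to reject H0.

R = 7, z = 0.0000, p = 1.000000, fail to reject H0.


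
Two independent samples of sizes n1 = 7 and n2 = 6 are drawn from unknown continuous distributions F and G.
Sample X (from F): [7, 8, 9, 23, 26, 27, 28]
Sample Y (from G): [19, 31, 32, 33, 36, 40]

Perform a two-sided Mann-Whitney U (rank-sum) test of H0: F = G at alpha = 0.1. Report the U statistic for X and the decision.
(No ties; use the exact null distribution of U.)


Step 1: Combine and sort all 13 observations; assign midranks.
sorted (value, group): (7,X), (8,X), (9,X), (19,Y), (23,X), (26,X), (27,X), (28,X), (31,Y), (32,Y), (33,Y), (36,Y), (40,Y)
ranks: 7->1, 8->2, 9->3, 19->4, 23->5, 26->6, 27->7, 28->8, 31->9, 32->10, 33->11, 36->12, 40->13
Step 2: Rank sum for X: R1 = 1 + 2 + 3 + 5 + 6 + 7 + 8 = 32.
Step 3: U_X = R1 - n1(n1+1)/2 = 32 - 7*8/2 = 32 - 28 = 4.
       U_Y = n1*n2 - U_X = 42 - 4 = 38.
Step 4: No ties, so the exact null distribution of U (based on enumerating the C(13,7) = 1716 equally likely rank assignments) gives the two-sided p-value.
Step 5: p-value = 0.013986; compare to alpha = 0.1. reject H0.

U_X = 4, p = 0.013986, reject H0 at alpha = 0.1.


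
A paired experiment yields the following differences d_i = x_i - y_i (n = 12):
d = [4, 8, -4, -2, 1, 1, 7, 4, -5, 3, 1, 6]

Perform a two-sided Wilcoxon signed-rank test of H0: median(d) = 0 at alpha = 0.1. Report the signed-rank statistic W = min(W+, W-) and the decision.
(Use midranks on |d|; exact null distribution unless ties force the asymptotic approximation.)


Step 1: Drop any zero differences (none here) and take |d_i|.
|d| = [4, 8, 4, 2, 1, 1, 7, 4, 5, 3, 1, 6]
Step 2: Midrank |d_i| (ties get averaged ranks).
ranks: |4|->7, |8|->12, |4|->7, |2|->4, |1|->2, |1|->2, |7|->11, |4|->7, |5|->9, |3|->5, |1|->2, |6|->10
Step 3: Attach original signs; sum ranks with positive sign and with negative sign.
W+ = 7 + 12 + 2 + 2 + 11 + 7 + 5 + 2 + 10 = 58
W- = 7 + 4 + 9 = 20
(Check: W+ + W- = 78 should equal n(n+1)/2 = 78.)
Step 4: Test statistic W = min(W+, W-) = 20.
Step 5: Ties in |d|, so use the tie-corrected normal approximation.
        E[W] = n(n+1)/4 = 12*13/4 = 39.
        Tie groups: |d|=1 (t=3), |d|=4 (t=3); sum(t^3 - t) = 48.
        Var[W] = n(n+1)(2n+1)/24 - sum(t^3-t)/48 = 3900/24 - 48/48 = 161.5.
        z = (W - E[W]) / sqrt(Var[W]) = (20 - 39) / 12.7083 = -1.4951.
        Two-sided p = 2*Phi(z) = 0.134891.
Step 6: alpha = 0.1. fail to reject H0.

W+ = 58, W- = 20, W = min = 20, p = 0.134891, fail to reject H0.


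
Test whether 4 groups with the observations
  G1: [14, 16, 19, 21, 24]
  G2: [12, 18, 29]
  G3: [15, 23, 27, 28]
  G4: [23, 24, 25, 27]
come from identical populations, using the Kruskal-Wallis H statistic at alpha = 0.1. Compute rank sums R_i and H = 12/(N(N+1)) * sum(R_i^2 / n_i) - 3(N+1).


Step 1: Combine all N = 16 observations and assign midranks.
sorted (value, group, rank): (12,G2,1), (14,G1,2), (15,G3,3), (16,G1,4), (18,G2,5), (19,G1,6), (21,G1,7), (23,G3,8.5), (23,G4,8.5), (24,G1,10.5), (24,G4,10.5), (25,G4,12), (27,G3,13.5), (27,G4,13.5), (28,G3,15), (29,G2,16)
Step 2: Sum ranks within each group.
R_1 = 29.5 (n_1 = 5)
R_2 = 22 (n_2 = 3)
R_3 = 40 (n_3 = 4)
R_4 = 44.5 (n_4 = 4)
Step 3: H = 12/(N(N+1)) * sum(R_i^2/n_i) - 3(N+1)
     = 12/(16*17) * (29.5^2/5 + 22^2/3 + 40^2/4 + 44.5^2/4) - 3*17
     = 0.044118 * 1230.45 - 51
     = 3.284375.
Step 4: Ties present; correction factor C = 1 - 18/(16^3 - 16) = 0.995588. Corrected H = 3.284375 / 0.995588 = 3.298929.
Step 5: Under H0, H ~ chi^2(3); p-value = 0.347792.
Step 6: alpha = 0.1. fail to reject H0.

H = 3.2989, df = 3, p = 0.347792, fail to reject H0.


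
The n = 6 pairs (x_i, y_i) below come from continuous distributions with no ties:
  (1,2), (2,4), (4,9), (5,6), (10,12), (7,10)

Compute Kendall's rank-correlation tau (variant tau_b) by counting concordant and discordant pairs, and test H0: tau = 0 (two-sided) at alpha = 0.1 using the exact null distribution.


Step 1: Enumerate the 15 unordered pairs (i,j) with i<j and classify each by sign(x_j-x_i) * sign(y_j-y_i).
  (1,2):dx=+1,dy=+2->C; (1,3):dx=+3,dy=+7->C; (1,4):dx=+4,dy=+4->C; (1,5):dx=+9,dy=+10->C
  (1,6):dx=+6,dy=+8->C; (2,3):dx=+2,dy=+5->C; (2,4):dx=+3,dy=+2->C; (2,5):dx=+8,dy=+8->C
  (2,6):dx=+5,dy=+6->C; (3,4):dx=+1,dy=-3->D; (3,5):dx=+6,dy=+3->C; (3,6):dx=+3,dy=+1->C
  (4,5):dx=+5,dy=+6->C; (4,6):dx=+2,dy=+4->C; (5,6):dx=-3,dy=-2->C
Step 2: C = 14, D = 1, total pairs = 15.
Step 3: tau = (C - D)/(n(n-1)/2) = (14 - 1)/15 = 0.866667.
Step 4: Exact two-sided p-value (enumerate n! = 720 permutations of y under H0): p = 0.016667.
Step 5: alpha = 0.1. reject H0.

tau_b = 0.8667 (C=14, D=1), p = 0.016667, reject H0.


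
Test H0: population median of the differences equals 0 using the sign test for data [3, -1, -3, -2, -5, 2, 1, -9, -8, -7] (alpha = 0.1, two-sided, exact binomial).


Step 1: Discard zero differences. Original n = 10; n_eff = number of nonzero differences = 10.
Nonzero differences (with sign): +3, -1, -3, -2, -5, +2, +1, -9, -8, -7
Step 2: Count signs: positive = 3, negative = 7.
Step 3: Under H0: P(positive) = 0.5, so the number of positives S ~ Bin(10, 0.5).
Step 4: Two-sided exact p-value = sum of Bin(10,0.5) probabilities at or below the observed probability = 0.343750.
Step 5: alpha = 0.1. fail to reject H0.

n_eff = 10, pos = 3, neg = 7, p = 0.343750, fail to reject H0.


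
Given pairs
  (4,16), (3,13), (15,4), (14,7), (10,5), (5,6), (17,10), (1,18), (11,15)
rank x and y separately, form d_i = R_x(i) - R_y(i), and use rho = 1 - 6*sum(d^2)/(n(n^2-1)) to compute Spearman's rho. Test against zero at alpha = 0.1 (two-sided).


Step 1: Rank x and y separately (midranks; no ties here).
rank(x): 4->3, 3->2, 15->8, 14->7, 10->5, 5->4, 17->9, 1->1, 11->6
rank(y): 16->8, 13->6, 4->1, 7->4, 5->2, 6->3, 10->5, 18->9, 15->7
Step 2: d_i = R_x(i) - R_y(i); compute d_i^2.
  (3-8)^2=25, (2-6)^2=16, (8-1)^2=49, (7-4)^2=9, (5-2)^2=9, (4-3)^2=1, (9-5)^2=16, (1-9)^2=64, (6-7)^2=1
sum(d^2) = 190.
Step 3: rho = 1 - 6*190 / (9*(9^2 - 1)) = 1 - 1140/720 = -0.583333.
Step 4: Under H0, t = rho * sqrt((n-2)/(1-rho^2)) = -1.9001 ~ t(7).
Step 5: Two-sided p-value from the t-distribution with 7 df = 0.099186.
Step 6: alpha = 0.1. reject H0.

rho = -0.5833, p = 0.099186, reject H0 at alpha = 0.1.


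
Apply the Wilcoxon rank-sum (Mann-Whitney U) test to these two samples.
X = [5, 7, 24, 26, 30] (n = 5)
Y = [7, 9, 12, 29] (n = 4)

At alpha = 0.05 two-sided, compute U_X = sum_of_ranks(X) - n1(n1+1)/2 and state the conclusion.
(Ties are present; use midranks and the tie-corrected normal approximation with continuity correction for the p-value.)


Step 1: Combine and sort all 9 observations; assign midranks.
sorted (value, group): (5,X), (7,X), (7,Y), (9,Y), (12,Y), (24,X), (26,X), (29,Y), (30,X)
ranks: 5->1, 7->2.5, 7->2.5, 9->4, 12->5, 24->6, 26->7, 29->8, 30->9
Step 2: Rank sum for X: R1 = 1 + 2.5 + 6 + 7 + 9 = 25.5.
Step 3: U_X = R1 - n1(n1+1)/2 = 25.5 - 5*6/2 = 25.5 - 15 = 10.5.
       U_Y = n1*n2 - U_X = 20 - 10.5 = 9.5.
Step 4: Ties are present, so use the tie-corrected normal approximation (with continuity correction) for the p-value.
Step 5: p-value = 1.000000; compare to alpha = 0.05. fail to reject H0.

U_X = 10.5, p = 1.000000, fail to reject H0 at alpha = 0.05.


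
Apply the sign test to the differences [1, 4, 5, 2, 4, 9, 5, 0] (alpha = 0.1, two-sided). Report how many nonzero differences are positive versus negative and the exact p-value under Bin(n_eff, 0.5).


Step 1: Discard zero differences. Original n = 8; n_eff = number of nonzero differences = 7.
Nonzero differences (with sign): +1, +4, +5, +2, +4, +9, +5
Step 2: Count signs: positive = 7, negative = 0.
Step 3: Under H0: P(positive) = 0.5, so the number of positives S ~ Bin(7, 0.5).
Step 4: Two-sided exact p-value = sum of Bin(7,0.5) probabilities at or below the observed probability = 0.015625.
Step 5: alpha = 0.1. reject H0.

n_eff = 7, pos = 7, neg = 0, p = 0.015625, reject H0.


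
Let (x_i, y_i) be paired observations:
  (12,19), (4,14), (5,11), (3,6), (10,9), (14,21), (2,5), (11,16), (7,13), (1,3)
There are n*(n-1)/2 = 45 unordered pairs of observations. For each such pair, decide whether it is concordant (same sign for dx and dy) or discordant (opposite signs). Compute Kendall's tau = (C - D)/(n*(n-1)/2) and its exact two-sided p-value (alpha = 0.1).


Step 1: Enumerate the 45 unordered pairs (i,j) with i<j and classify each by sign(x_j-x_i) * sign(y_j-y_i).
  (1,2):dx=-8,dy=-5->C; (1,3):dx=-7,dy=-8->C; (1,4):dx=-9,dy=-13->C; (1,5):dx=-2,dy=-10->C
  (1,6):dx=+2,dy=+2->C; (1,7):dx=-10,dy=-14->C; (1,8):dx=-1,dy=-3->C; (1,9):dx=-5,dy=-6->C
  (1,10):dx=-11,dy=-16->C; (2,3):dx=+1,dy=-3->D; (2,4):dx=-1,dy=-8->C; (2,5):dx=+6,dy=-5->D
  (2,6):dx=+10,dy=+7->C; (2,7):dx=-2,dy=-9->C; (2,8):dx=+7,dy=+2->C; (2,9):dx=+3,dy=-1->D
  (2,10):dx=-3,dy=-11->C; (3,4):dx=-2,dy=-5->C; (3,5):dx=+5,dy=-2->D; (3,6):dx=+9,dy=+10->C
  (3,7):dx=-3,dy=-6->C; (3,8):dx=+6,dy=+5->C; (3,9):dx=+2,dy=+2->C; (3,10):dx=-4,dy=-8->C
  (4,5):dx=+7,dy=+3->C; (4,6):dx=+11,dy=+15->C; (4,7):dx=-1,dy=-1->C; (4,8):dx=+8,dy=+10->C
  (4,9):dx=+4,dy=+7->C; (4,10):dx=-2,dy=-3->C; (5,6):dx=+4,dy=+12->C; (5,7):dx=-8,dy=-4->C
  (5,8):dx=+1,dy=+7->C; (5,9):dx=-3,dy=+4->D; (5,10):dx=-9,dy=-6->C; (6,7):dx=-12,dy=-16->C
  (6,8):dx=-3,dy=-5->C; (6,9):dx=-7,dy=-8->C; (6,10):dx=-13,dy=-18->C; (7,8):dx=+9,dy=+11->C
  (7,9):dx=+5,dy=+8->C; (7,10):dx=-1,dy=-2->C; (8,9):dx=-4,dy=-3->C; (8,10):dx=-10,dy=-13->C
  (9,10):dx=-6,dy=-10->C
Step 2: C = 40, D = 5, total pairs = 45.
Step 3: tau = (C - D)/(n(n-1)/2) = (40 - 5)/45 = 0.777778.
Step 4: Exact two-sided p-value (enumerate n! = 3628800 permutations of y under H0): p = 0.000946.
Step 5: alpha = 0.1. reject H0.

tau_b = 0.7778 (C=40, D=5), p = 0.000946, reject H0.


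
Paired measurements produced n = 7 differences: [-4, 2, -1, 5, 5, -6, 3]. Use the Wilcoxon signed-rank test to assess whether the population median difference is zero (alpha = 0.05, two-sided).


Step 1: Drop any zero differences (none here) and take |d_i|.
|d| = [4, 2, 1, 5, 5, 6, 3]
Step 2: Midrank |d_i| (ties get averaged ranks).
ranks: |4|->4, |2|->2, |1|->1, |5|->5.5, |5|->5.5, |6|->7, |3|->3
Step 3: Attach original signs; sum ranks with positive sign and with negative sign.
W+ = 2 + 5.5 + 5.5 + 3 = 16
W- = 4 + 1 + 7 = 12
(Check: W+ + W- = 28 should equal n(n+1)/2 = 28.)
Step 4: Test statistic W = min(W+, W-) = 12.
Step 5: Ties in |d|, so use the tie-corrected normal approximation.
        E[W] = n(n+1)/4 = 7*8/4 = 14.
        Tie groups: |d|=5 (t=2); sum(t^3 - t) = 6.
        Var[W] = n(n+1)(2n+1)/24 - sum(t^3-t)/48 = 840/24 - 6/48 = 34.875.
        z = (W - E[W]) / sqrt(Var[W]) = (12 - 14) / 5.9055 = -0.3387.
        Two-sided p = 2*Phi(z) = 0.734861.
Step 6: alpha = 0.05. fail to reject H0.

W+ = 16, W- = 12, W = min = 12, p = 0.734861, fail to reject H0.


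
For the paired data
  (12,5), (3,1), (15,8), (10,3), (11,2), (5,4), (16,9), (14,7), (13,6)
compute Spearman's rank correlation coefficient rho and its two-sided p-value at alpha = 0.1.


Step 1: Rank x and y separately (midranks; no ties here).
rank(x): 12->5, 3->1, 15->8, 10->3, 11->4, 5->2, 16->9, 14->7, 13->6
rank(y): 5->5, 1->1, 8->8, 3->3, 2->2, 4->4, 9->9, 7->7, 6->6
Step 2: d_i = R_x(i) - R_y(i); compute d_i^2.
  (5-5)^2=0, (1-1)^2=0, (8-8)^2=0, (3-3)^2=0, (4-2)^2=4, (2-4)^2=4, (9-9)^2=0, (7-7)^2=0, (6-6)^2=0
sum(d^2) = 8.
Step 3: rho = 1 - 6*8 / (9*(9^2 - 1)) = 1 - 48/720 = 0.933333.
Step 4: Under H0, t = rho * sqrt((n-2)/(1-rho^2)) = 6.8783 ~ t(7).
Step 5: Two-sided p-value from the t-distribution with 7 df = 0.000236.
Step 6: alpha = 0.1. reject H0.

rho = 0.9333, p = 0.000236, reject H0 at alpha = 0.1.


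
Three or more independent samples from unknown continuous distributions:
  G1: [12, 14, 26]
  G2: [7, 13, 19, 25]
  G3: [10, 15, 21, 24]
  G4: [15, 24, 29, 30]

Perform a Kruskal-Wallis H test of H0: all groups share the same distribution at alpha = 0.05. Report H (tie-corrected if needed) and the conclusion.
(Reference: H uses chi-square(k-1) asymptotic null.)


Step 1: Combine all N = 15 observations and assign midranks.
sorted (value, group, rank): (7,G2,1), (10,G3,2), (12,G1,3), (13,G2,4), (14,G1,5), (15,G3,6.5), (15,G4,6.5), (19,G2,8), (21,G3,9), (24,G3,10.5), (24,G4,10.5), (25,G2,12), (26,G1,13), (29,G4,14), (30,G4,15)
Step 2: Sum ranks within each group.
R_1 = 21 (n_1 = 3)
R_2 = 25 (n_2 = 4)
R_3 = 28 (n_3 = 4)
R_4 = 46 (n_4 = 4)
Step 3: H = 12/(N(N+1)) * sum(R_i^2/n_i) - 3(N+1)
     = 12/(15*16) * (21^2/3 + 25^2/4 + 28^2/4 + 46^2/4) - 3*16
     = 0.050000 * 1028.25 - 48
     = 3.412500.
Step 4: Ties present; correction factor C = 1 - 12/(15^3 - 15) = 0.996429. Corrected H = 3.412500 / 0.996429 = 3.424731.
Step 5: Under H0, H ~ chi^2(3); p-value = 0.330656.
Step 6: alpha = 0.05. fail to reject H0.

H = 3.4247, df = 3, p = 0.330656, fail to reject H0.


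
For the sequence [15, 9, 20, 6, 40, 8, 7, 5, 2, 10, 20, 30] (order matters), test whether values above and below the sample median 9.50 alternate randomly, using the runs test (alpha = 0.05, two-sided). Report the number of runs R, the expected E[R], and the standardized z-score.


Step 1: Compute median = 9.50; label A = above, B = below.
Labels in order: ABABABBBBAAA  (n_A = 6, n_B = 6)
Step 2: Count runs R = 7.
Step 3: Under H0 (random ordering), E[R] = 2*n_A*n_B/(n_A+n_B) + 1 = 2*6*6/12 + 1 = 7.0000.
        Var[R] = 2*n_A*n_B*(2*n_A*n_B - n_A - n_B) / ((n_A+n_B)^2 * (n_A+n_B-1)) = 4320/1584 = 2.7273.
        SD[R] = 1.6514.
Step 4: R = E[R], so z = 0 with no continuity correction.
Step 5: Two-sided p-value via normal approximation = 2*(1 - Phi(|z|)) = 1.000000.
Step 6: alpha = 0.05. fail to reject H0.

R = 7, z = 0.0000, p = 1.000000, fail to reject H0.


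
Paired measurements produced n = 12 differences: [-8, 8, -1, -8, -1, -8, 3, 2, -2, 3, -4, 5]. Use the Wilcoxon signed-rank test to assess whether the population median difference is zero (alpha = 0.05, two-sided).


Step 1: Drop any zero differences (none here) and take |d_i|.
|d| = [8, 8, 1, 8, 1, 8, 3, 2, 2, 3, 4, 5]
Step 2: Midrank |d_i| (ties get averaged ranks).
ranks: |8|->10.5, |8|->10.5, |1|->1.5, |8|->10.5, |1|->1.5, |8|->10.5, |3|->5.5, |2|->3.5, |2|->3.5, |3|->5.5, |4|->7, |5|->8
Step 3: Attach original signs; sum ranks with positive sign and with negative sign.
W+ = 10.5 + 5.5 + 3.5 + 5.5 + 8 = 33
W- = 10.5 + 1.5 + 10.5 + 1.5 + 10.5 + 3.5 + 7 = 45
(Check: W+ + W- = 78 should equal n(n+1)/2 = 78.)
Step 4: Test statistic W = min(W+, W-) = 33.
Step 5: Ties in |d|, so use the tie-corrected normal approximation.
        E[W] = n(n+1)/4 = 12*13/4 = 39.
        Tie groups: |d|=1 (t=2), |d|=2 (t=2), |d|=3 (t=2), |d|=8 (t=4); sum(t^3 - t) = 78.
        Var[W] = n(n+1)(2n+1)/24 - sum(t^3-t)/48 = 3900/24 - 78/48 = 160.875.
        z = (W - E[W]) / sqrt(Var[W]) = (33 - 39) / 12.6837 = -0.4730.
        Two-sided p = 2*Phi(z) = 0.636178.
Step 6: alpha = 0.05. fail to reject H0.

W+ = 33, W- = 45, W = min = 33, p = 0.636178, fail to reject H0.


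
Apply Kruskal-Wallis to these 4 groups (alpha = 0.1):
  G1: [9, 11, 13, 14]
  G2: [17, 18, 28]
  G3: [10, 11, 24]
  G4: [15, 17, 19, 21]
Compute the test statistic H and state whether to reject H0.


Step 1: Combine all N = 14 observations and assign midranks.
sorted (value, group, rank): (9,G1,1), (10,G3,2), (11,G1,3.5), (11,G3,3.5), (13,G1,5), (14,G1,6), (15,G4,7), (17,G2,8.5), (17,G4,8.5), (18,G2,10), (19,G4,11), (21,G4,12), (24,G3,13), (28,G2,14)
Step 2: Sum ranks within each group.
R_1 = 15.5 (n_1 = 4)
R_2 = 32.5 (n_2 = 3)
R_3 = 18.5 (n_3 = 3)
R_4 = 38.5 (n_4 = 4)
Step 3: H = 12/(N(N+1)) * sum(R_i^2/n_i) - 3(N+1)
     = 12/(14*15) * (15.5^2/4 + 32.5^2/3 + 18.5^2/3 + 38.5^2/4) - 3*15
     = 0.057143 * 896.792 - 45
     = 6.245238.
Step 4: Ties present; correction factor C = 1 - 12/(14^3 - 14) = 0.995604. Corrected H = 6.245238 / 0.995604 = 6.272811.
Step 5: Under H0, H ~ chi^2(3); p-value = 0.099066.
Step 6: alpha = 0.1. reject H0.

H = 6.2728, df = 3, p = 0.099066, reject H0.


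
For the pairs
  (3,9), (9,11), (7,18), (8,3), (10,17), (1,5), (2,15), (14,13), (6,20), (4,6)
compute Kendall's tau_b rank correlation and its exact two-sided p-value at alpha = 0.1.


Step 1: Enumerate the 45 unordered pairs (i,j) with i<j and classify each by sign(x_j-x_i) * sign(y_j-y_i).
  (1,2):dx=+6,dy=+2->C; (1,3):dx=+4,dy=+9->C; (1,4):dx=+5,dy=-6->D; (1,5):dx=+7,dy=+8->C
  (1,6):dx=-2,dy=-4->C; (1,7):dx=-1,dy=+6->D; (1,8):dx=+11,dy=+4->C; (1,9):dx=+3,dy=+11->C
  (1,10):dx=+1,dy=-3->D; (2,3):dx=-2,dy=+7->D; (2,4):dx=-1,dy=-8->C; (2,5):dx=+1,dy=+6->C
  (2,6):dx=-8,dy=-6->C; (2,7):dx=-7,dy=+4->D; (2,8):dx=+5,dy=+2->C; (2,9):dx=-3,dy=+9->D
  (2,10):dx=-5,dy=-5->C; (3,4):dx=+1,dy=-15->D; (3,5):dx=+3,dy=-1->D; (3,6):dx=-6,dy=-13->C
  (3,7):dx=-5,dy=-3->C; (3,8):dx=+7,dy=-5->D; (3,9):dx=-1,dy=+2->D; (3,10):dx=-3,dy=-12->C
  (4,5):dx=+2,dy=+14->C; (4,6):dx=-7,dy=+2->D; (4,7):dx=-6,dy=+12->D; (4,8):dx=+6,dy=+10->C
  (4,9):dx=-2,dy=+17->D; (4,10):dx=-4,dy=+3->D; (5,6):dx=-9,dy=-12->C; (5,7):dx=-8,dy=-2->C
  (5,8):dx=+4,dy=-4->D; (5,9):dx=-4,dy=+3->D; (5,10):dx=-6,dy=-11->C; (6,7):dx=+1,dy=+10->C
  (6,8):dx=+13,dy=+8->C; (6,9):dx=+5,dy=+15->C; (6,10):dx=+3,dy=+1->C; (7,8):dx=+12,dy=-2->D
  (7,9):dx=+4,dy=+5->C; (7,10):dx=+2,dy=-9->D; (8,9):dx=-8,dy=+7->D; (8,10):dx=-10,dy=-7->C
  (9,10):dx=-2,dy=-14->C
Step 2: C = 26, D = 19, total pairs = 45.
Step 3: tau = (C - D)/(n(n-1)/2) = (26 - 19)/45 = 0.155556.
Step 4: Exact two-sided p-value (enumerate n! = 3628800 permutations of y under H0): p = 0.600654.
Step 5: alpha = 0.1. fail to reject H0.

tau_b = 0.1556 (C=26, D=19), p = 0.600654, fail to reject H0.


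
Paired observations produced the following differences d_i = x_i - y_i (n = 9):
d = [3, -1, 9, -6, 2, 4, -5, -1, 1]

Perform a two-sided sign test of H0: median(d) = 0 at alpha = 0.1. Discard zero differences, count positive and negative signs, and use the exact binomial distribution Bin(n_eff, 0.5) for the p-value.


Step 1: Discard zero differences. Original n = 9; n_eff = number of nonzero differences = 9.
Nonzero differences (with sign): +3, -1, +9, -6, +2, +4, -5, -1, +1
Step 2: Count signs: positive = 5, negative = 4.
Step 3: Under H0: P(positive) = 0.5, so the number of positives S ~ Bin(9, 0.5).
Step 4: Two-sided exact p-value = sum of Bin(9,0.5) probabilities at or below the observed probability = 1.000000.
Step 5: alpha = 0.1. fail to reject H0.

n_eff = 9, pos = 5, neg = 4, p = 1.000000, fail to reject H0.


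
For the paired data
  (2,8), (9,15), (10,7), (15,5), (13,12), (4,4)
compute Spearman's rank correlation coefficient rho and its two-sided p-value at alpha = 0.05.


Step 1: Rank x and y separately (midranks; no ties here).
rank(x): 2->1, 9->3, 10->4, 15->6, 13->5, 4->2
rank(y): 8->4, 15->6, 7->3, 5->2, 12->5, 4->1
Step 2: d_i = R_x(i) - R_y(i); compute d_i^2.
  (1-4)^2=9, (3-6)^2=9, (4-3)^2=1, (6-2)^2=16, (5-5)^2=0, (2-1)^2=1
sum(d^2) = 36.
Step 3: rho = 1 - 6*36 / (6*(6^2 - 1)) = 1 - 216/210 = -0.028571.
Step 4: Under H0, t = rho * sqrt((n-2)/(1-rho^2)) = -0.0572 ~ t(4).
Step 5: Two-sided p-value from the t-distribution with 4 df = 0.957155.
Step 6: alpha = 0.05. fail to reject H0.

rho = -0.0286, p = 0.957155, fail to reject H0 at alpha = 0.05.


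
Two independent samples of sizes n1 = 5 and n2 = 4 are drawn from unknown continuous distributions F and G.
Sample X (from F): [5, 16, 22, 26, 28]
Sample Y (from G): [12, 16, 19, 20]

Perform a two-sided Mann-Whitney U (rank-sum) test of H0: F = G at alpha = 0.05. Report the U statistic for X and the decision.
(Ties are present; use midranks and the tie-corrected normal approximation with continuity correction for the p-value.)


Step 1: Combine and sort all 9 observations; assign midranks.
sorted (value, group): (5,X), (12,Y), (16,X), (16,Y), (19,Y), (20,Y), (22,X), (26,X), (28,X)
ranks: 5->1, 12->2, 16->3.5, 16->3.5, 19->5, 20->6, 22->7, 26->8, 28->9
Step 2: Rank sum for X: R1 = 1 + 3.5 + 7 + 8 + 9 = 28.5.
Step 3: U_X = R1 - n1(n1+1)/2 = 28.5 - 5*6/2 = 28.5 - 15 = 13.5.
       U_Y = n1*n2 - U_X = 20 - 13.5 = 6.5.
Step 4: Ties are present, so use the tie-corrected normal approximation (with continuity correction) for the p-value.
Step 5: p-value = 0.460558; compare to alpha = 0.05. fail to reject H0.

U_X = 13.5, p = 0.460558, fail to reject H0 at alpha = 0.05.


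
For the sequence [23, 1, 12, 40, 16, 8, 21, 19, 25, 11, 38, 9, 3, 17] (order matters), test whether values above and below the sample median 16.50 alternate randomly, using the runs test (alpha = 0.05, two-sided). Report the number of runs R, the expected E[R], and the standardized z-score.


Step 1: Compute median = 16.50; label A = above, B = below.
Labels in order: ABBABBAAABABBA  (n_A = 7, n_B = 7)
Step 2: Count runs R = 9.
Step 3: Under H0 (random ordering), E[R] = 2*n_A*n_B/(n_A+n_B) + 1 = 2*7*7/14 + 1 = 8.0000.
        Var[R] = 2*n_A*n_B*(2*n_A*n_B - n_A - n_B) / ((n_A+n_B)^2 * (n_A+n_B-1)) = 8232/2548 = 3.2308.
        SD[R] = 1.7974.
Step 4: Continuity-corrected z = (R - 0.5 - E[R]) / SD[R] = (9 - 0.5 - 8.0000) / 1.7974 = 0.2782.
Step 5: Two-sided p-value via normal approximation = 2*(1 - Phi(|z|)) = 0.780879.
Step 6: alpha = 0.05. fail to reject H0.

R = 9, z = 0.2782, p = 0.780879, fail to reject H0.


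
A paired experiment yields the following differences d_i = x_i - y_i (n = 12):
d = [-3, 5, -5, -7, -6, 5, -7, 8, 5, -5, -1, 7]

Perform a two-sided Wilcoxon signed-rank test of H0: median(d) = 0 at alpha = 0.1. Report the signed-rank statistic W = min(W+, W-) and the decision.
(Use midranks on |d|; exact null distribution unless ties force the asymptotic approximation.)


Step 1: Drop any zero differences (none here) and take |d_i|.
|d| = [3, 5, 5, 7, 6, 5, 7, 8, 5, 5, 1, 7]
Step 2: Midrank |d_i| (ties get averaged ranks).
ranks: |3|->2, |5|->5, |5|->5, |7|->10, |6|->8, |5|->5, |7|->10, |8|->12, |5|->5, |5|->5, |1|->1, |7|->10
Step 3: Attach original signs; sum ranks with positive sign and with negative sign.
W+ = 5 + 5 + 12 + 5 + 10 = 37
W- = 2 + 5 + 10 + 8 + 10 + 5 + 1 = 41
(Check: W+ + W- = 78 should equal n(n+1)/2 = 78.)
Step 4: Test statistic W = min(W+, W-) = 37.
Step 5: Ties in |d|, so use the tie-corrected normal approximation.
        E[W] = n(n+1)/4 = 12*13/4 = 39.
        Tie groups: |d|=5 (t=5), |d|=7 (t=3); sum(t^3 - t) = 144.
        Var[W] = n(n+1)(2n+1)/24 - sum(t^3-t)/48 = 3900/24 - 144/48 = 159.5.
        z = (W - E[W]) / sqrt(Var[W]) = (37 - 39) / 12.6293 = -0.1584.
        Two-sided p = 2*Phi(z) = 0.874172.
Step 6: alpha = 0.1. fail to reject H0.

W+ = 37, W- = 41, W = min = 37, p = 0.874172, fail to reject H0.


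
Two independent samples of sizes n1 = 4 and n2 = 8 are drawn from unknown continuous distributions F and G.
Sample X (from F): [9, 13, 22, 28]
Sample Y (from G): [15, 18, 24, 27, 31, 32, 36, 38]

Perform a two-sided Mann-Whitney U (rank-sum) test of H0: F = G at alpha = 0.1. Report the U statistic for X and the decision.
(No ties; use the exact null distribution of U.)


Step 1: Combine and sort all 12 observations; assign midranks.
sorted (value, group): (9,X), (13,X), (15,Y), (18,Y), (22,X), (24,Y), (27,Y), (28,X), (31,Y), (32,Y), (36,Y), (38,Y)
ranks: 9->1, 13->2, 15->3, 18->4, 22->5, 24->6, 27->7, 28->8, 31->9, 32->10, 36->11, 38->12
Step 2: Rank sum for X: R1 = 1 + 2 + 5 + 8 = 16.
Step 3: U_X = R1 - n1(n1+1)/2 = 16 - 4*5/2 = 16 - 10 = 6.
       U_Y = n1*n2 - U_X = 32 - 6 = 26.
Step 4: No ties, so the exact null distribution of U (based on enumerating the C(12,4) = 495 equally likely rank assignments) gives the two-sided p-value.
Step 5: p-value = 0.109091; compare to alpha = 0.1. fail to reject H0.

U_X = 6, p = 0.109091, fail to reject H0 at alpha = 0.1.


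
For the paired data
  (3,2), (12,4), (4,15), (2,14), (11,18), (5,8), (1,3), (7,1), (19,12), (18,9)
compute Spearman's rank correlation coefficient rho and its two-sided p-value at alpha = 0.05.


Step 1: Rank x and y separately (midranks; no ties here).
rank(x): 3->3, 12->8, 4->4, 2->2, 11->7, 5->5, 1->1, 7->6, 19->10, 18->9
rank(y): 2->2, 4->4, 15->9, 14->8, 18->10, 8->5, 3->3, 1->1, 12->7, 9->6
Step 2: d_i = R_x(i) - R_y(i); compute d_i^2.
  (3-2)^2=1, (8-4)^2=16, (4-9)^2=25, (2-8)^2=36, (7-10)^2=9, (5-5)^2=0, (1-3)^2=4, (6-1)^2=25, (10-7)^2=9, (9-6)^2=9
sum(d^2) = 134.
Step 3: rho = 1 - 6*134 / (10*(10^2 - 1)) = 1 - 804/990 = 0.187879.
Step 4: Under H0, t = rho * sqrt((n-2)/(1-rho^2)) = 0.5410 ~ t(8).
Step 5: Two-sided p-value from the t-distribution with 8 df = 0.603218.
Step 6: alpha = 0.05. fail to reject H0.

rho = 0.1879, p = 0.603218, fail to reject H0 at alpha = 0.05.


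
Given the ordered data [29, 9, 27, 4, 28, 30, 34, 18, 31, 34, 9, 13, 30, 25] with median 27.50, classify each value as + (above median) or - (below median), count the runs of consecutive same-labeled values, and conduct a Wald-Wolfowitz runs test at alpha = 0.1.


Step 1: Compute median = 27.50; label A = above, B = below.
Labels in order: ABBBAAABAABBAB  (n_A = 7, n_B = 7)
Step 2: Count runs R = 8.
Step 3: Under H0 (random ordering), E[R] = 2*n_A*n_B/(n_A+n_B) + 1 = 2*7*7/14 + 1 = 8.0000.
        Var[R] = 2*n_A*n_B*(2*n_A*n_B - n_A - n_B) / ((n_A+n_B)^2 * (n_A+n_B-1)) = 8232/2548 = 3.2308.
        SD[R] = 1.7974.
Step 4: R = E[R], so z = 0 with no continuity correction.
Step 5: Two-sided p-value via normal approximation = 2*(1 - Phi(|z|)) = 1.000000.
Step 6: alpha = 0.1. fail to reject H0.

R = 8, z = 0.0000, p = 1.000000, fail to reject H0.


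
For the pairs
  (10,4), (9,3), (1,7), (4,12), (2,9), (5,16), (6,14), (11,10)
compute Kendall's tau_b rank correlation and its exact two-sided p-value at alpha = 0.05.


Step 1: Enumerate the 28 unordered pairs (i,j) with i<j and classify each by sign(x_j-x_i) * sign(y_j-y_i).
  (1,2):dx=-1,dy=-1->C; (1,3):dx=-9,dy=+3->D; (1,4):dx=-6,dy=+8->D; (1,5):dx=-8,dy=+5->D
  (1,6):dx=-5,dy=+12->D; (1,7):dx=-4,dy=+10->D; (1,8):dx=+1,dy=+6->C; (2,3):dx=-8,dy=+4->D
  (2,4):dx=-5,dy=+9->D; (2,5):dx=-7,dy=+6->D; (2,6):dx=-4,dy=+13->D; (2,7):dx=-3,dy=+11->D
  (2,8):dx=+2,dy=+7->C; (3,4):dx=+3,dy=+5->C; (3,5):dx=+1,dy=+2->C; (3,6):dx=+4,dy=+9->C
  (3,7):dx=+5,dy=+7->C; (3,8):dx=+10,dy=+3->C; (4,5):dx=-2,dy=-3->C; (4,6):dx=+1,dy=+4->C
  (4,7):dx=+2,dy=+2->C; (4,8):dx=+7,dy=-2->D; (5,6):dx=+3,dy=+7->C; (5,7):dx=+4,dy=+5->C
  (5,8):dx=+9,dy=+1->C; (6,7):dx=+1,dy=-2->D; (6,8):dx=+6,dy=-6->D; (7,8):dx=+5,dy=-4->D
Step 2: C = 14, D = 14, total pairs = 28.
Step 3: tau = (C - D)/(n(n-1)/2) = (14 - 14)/28 = 0.000000.
Step 4: Exact two-sided p-value (enumerate n! = 40320 permutations of y under H0): p = 1.000000.
Step 5: alpha = 0.05. fail to reject H0.

tau_b = 0.0000 (C=14, D=14), p = 1.000000, fail to reject H0.


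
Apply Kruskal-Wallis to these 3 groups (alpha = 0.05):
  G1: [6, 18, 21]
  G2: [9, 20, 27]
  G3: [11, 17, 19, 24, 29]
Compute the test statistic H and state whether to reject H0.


Step 1: Combine all N = 11 observations and assign midranks.
sorted (value, group, rank): (6,G1,1), (9,G2,2), (11,G3,3), (17,G3,4), (18,G1,5), (19,G3,6), (20,G2,7), (21,G1,8), (24,G3,9), (27,G2,10), (29,G3,11)
Step 2: Sum ranks within each group.
R_1 = 14 (n_1 = 3)
R_2 = 19 (n_2 = 3)
R_3 = 33 (n_3 = 5)
Step 3: H = 12/(N(N+1)) * sum(R_i^2/n_i) - 3(N+1)
     = 12/(11*12) * (14^2/3 + 19^2/3 + 33^2/5) - 3*12
     = 0.090909 * 403.467 - 36
     = 0.678788.
Step 4: No ties, so H is used without correction.
Step 5: Under H0, H ~ chi^2(2); p-value = 0.712202.
Step 6: alpha = 0.05. fail to reject H0.

H = 0.6788, df = 2, p = 0.712202, fail to reject H0.


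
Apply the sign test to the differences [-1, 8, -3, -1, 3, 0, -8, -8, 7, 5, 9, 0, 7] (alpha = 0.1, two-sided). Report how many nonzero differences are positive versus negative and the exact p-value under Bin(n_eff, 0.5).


Step 1: Discard zero differences. Original n = 13; n_eff = number of nonzero differences = 11.
Nonzero differences (with sign): -1, +8, -3, -1, +3, -8, -8, +7, +5, +9, +7
Step 2: Count signs: positive = 6, negative = 5.
Step 3: Under H0: P(positive) = 0.5, so the number of positives S ~ Bin(11, 0.5).
Step 4: Two-sided exact p-value = sum of Bin(11,0.5) probabilities at or below the observed probability = 1.000000.
Step 5: alpha = 0.1. fail to reject H0.

n_eff = 11, pos = 6, neg = 5, p = 1.000000, fail to reject H0.
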